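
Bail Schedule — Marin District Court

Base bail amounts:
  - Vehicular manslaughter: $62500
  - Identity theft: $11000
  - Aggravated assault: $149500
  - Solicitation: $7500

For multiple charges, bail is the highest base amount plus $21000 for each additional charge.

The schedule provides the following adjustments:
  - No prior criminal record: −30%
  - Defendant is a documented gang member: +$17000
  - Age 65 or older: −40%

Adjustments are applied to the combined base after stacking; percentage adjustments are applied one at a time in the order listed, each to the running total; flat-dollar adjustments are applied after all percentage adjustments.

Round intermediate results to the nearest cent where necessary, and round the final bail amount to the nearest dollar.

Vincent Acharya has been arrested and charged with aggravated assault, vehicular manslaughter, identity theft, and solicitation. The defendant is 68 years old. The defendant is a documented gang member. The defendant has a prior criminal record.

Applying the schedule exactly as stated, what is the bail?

$144500

Base amounts from the schedule: aggravated assault $149500; vehicular manslaughter $62500; identity theft $11000; solicitation $7500.
Stacking rule: highest base plus $21000 per additional charge. Highest is aggravated assault at $149500; 3 additional charges → +$63000. Combined base = $212500.
Age 65 or older (−40%): $212500 × 0.6 = $127500.
Defendant is a documented gang member (+$17000 flat): $127500 + $17000 = $144500.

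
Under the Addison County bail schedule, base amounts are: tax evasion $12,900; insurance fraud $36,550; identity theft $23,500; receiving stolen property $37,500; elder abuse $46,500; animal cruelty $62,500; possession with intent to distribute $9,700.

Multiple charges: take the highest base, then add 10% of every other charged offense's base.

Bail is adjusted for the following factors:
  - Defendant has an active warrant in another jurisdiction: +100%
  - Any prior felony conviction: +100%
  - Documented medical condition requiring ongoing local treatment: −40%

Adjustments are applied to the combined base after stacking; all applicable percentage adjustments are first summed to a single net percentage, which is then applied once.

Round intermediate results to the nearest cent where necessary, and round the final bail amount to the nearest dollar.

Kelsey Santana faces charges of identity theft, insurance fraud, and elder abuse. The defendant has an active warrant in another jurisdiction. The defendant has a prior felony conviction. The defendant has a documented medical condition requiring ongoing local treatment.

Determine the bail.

$136,513

Base amounts from the schedule: identity theft $23,500; insurance fraud $36,550; elder abuse $46,500.
Stacking rule: highest base plus 10% of each additional charge. Highest is elder abuse at $46,500. Additional: $23,500 × 10% = $2,350; $36,550 × 10% = $3,655. Combined base = $46,500 + $6,005 = $52,505.
Net percentage adjustment: +100% +100% −40% = +160%. $52,505 × 2.6 = $136,513.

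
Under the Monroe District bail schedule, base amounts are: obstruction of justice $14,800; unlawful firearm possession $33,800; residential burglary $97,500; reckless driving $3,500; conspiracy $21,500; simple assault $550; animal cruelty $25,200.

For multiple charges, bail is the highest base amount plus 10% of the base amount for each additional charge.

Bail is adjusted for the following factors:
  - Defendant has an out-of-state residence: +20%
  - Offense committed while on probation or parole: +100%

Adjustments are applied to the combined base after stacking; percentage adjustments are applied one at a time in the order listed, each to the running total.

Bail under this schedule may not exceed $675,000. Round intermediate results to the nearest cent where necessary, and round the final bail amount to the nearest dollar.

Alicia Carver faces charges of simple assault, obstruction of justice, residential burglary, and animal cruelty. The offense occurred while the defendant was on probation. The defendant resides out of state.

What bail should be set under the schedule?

$243,732

Base amounts from the schedule: simple assault $550; obstruction of justice $14,800; residential burglary $97,500; animal cruelty $25,200.
Stacking rule: highest base plus 10% of each additional charge. Highest is residential burglary at $97,500. Additional: $550 × 10% = $55; $14,800 × 10% = $1,480; $25,200 × 10% = $2,520. Combined base = $97,500 + $4,055 = $101,555.
Defendant has an out-of-state residence (+20%): $101,555 × 1.2 = $121,866.
Offense committed while on probation or parole (+100%): $121,866 × 2 = $243,732.
$243,732 is within the $675,000 maximum.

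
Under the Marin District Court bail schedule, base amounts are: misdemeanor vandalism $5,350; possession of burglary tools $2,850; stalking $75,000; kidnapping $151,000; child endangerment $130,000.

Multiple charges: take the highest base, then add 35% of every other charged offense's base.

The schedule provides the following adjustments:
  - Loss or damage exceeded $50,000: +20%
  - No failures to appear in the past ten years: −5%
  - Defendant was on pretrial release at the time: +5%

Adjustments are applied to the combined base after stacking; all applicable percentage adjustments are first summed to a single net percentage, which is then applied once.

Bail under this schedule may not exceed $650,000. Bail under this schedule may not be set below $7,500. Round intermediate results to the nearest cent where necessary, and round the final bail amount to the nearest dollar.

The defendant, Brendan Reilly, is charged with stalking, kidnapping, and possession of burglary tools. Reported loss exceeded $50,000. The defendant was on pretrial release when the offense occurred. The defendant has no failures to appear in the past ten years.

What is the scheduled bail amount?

$213,897

Base amounts from the schedule: stalking $75,000; kidnapping $151,000; possession of burglary tools $2,850.
Stacking rule: highest base plus 35% of each additional charge. Highest is kidnapping at $151,000. Additional: $75,000 × 35% = $26,250; $2,850 × 35% = $997.50. Combined base = $151,000 + $27,247.50 = $178,247.50.
Net percentage adjustment: +20% −5% +5% = +20%. $178,247.50 × 1.2 = $213,897.
$213,897 is within the $650,000 maximum.
$213,897 is at or above the $7,500 minimum.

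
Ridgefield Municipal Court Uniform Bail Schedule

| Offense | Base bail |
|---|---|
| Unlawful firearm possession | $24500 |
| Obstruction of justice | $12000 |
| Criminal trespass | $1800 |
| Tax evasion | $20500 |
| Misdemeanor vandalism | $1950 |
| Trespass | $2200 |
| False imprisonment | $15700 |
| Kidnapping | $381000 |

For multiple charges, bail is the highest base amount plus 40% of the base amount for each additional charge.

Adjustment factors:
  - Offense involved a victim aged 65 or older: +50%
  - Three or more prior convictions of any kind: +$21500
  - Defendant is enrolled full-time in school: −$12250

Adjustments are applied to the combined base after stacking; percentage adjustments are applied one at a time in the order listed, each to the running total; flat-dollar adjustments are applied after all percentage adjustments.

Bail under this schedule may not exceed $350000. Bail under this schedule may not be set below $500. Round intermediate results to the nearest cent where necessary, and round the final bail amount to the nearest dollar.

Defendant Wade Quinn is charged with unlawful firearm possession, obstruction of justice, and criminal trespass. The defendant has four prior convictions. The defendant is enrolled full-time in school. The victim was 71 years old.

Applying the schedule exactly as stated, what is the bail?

Base amounts from the schedule: unlawful firearm possession $24500; obstruction of justice $12000; criminal trespass $1800.
Stacking rule: highest base plus 40% of each additional charge. Highest is unlawful firearm possession at $24500. Additional: $12000 × 40% = $4800; $1800 × 40% = $720. Combined base = $24500 + $5520 = $30020.
Offense involved a victim aged 65 or older (+50%): $30020 × 1.5 = $45030.
Three or more prior convictions of any kind (+$21500 flat): $45030 + $21500 = $66530.
Defendant is enrolled full-time in school (−$12250 flat): $66530 − $12250 = $54280.
$54280 is within the $350000 maximum.
$54280 is at or above the $500 minimum.

$54280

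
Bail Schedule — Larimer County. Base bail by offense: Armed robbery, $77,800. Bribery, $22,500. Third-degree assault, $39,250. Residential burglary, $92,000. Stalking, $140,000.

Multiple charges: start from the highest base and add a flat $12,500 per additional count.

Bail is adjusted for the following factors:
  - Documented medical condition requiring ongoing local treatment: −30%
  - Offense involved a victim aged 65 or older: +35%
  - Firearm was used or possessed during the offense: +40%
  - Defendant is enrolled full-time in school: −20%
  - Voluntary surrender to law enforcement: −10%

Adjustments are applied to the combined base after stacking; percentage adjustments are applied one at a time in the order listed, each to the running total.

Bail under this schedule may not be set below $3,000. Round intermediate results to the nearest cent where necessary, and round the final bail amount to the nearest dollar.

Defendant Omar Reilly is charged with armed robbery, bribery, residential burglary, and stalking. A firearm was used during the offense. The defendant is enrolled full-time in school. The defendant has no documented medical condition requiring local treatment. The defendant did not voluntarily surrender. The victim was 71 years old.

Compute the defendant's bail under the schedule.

Base amounts from the schedule: armed robbery $77,800; bribery $22,500; residential burglary $92,000; stalking $140,000.
Stacking rule: highest base plus $12,500 per additional charge. Highest is stalking at $140,000; 3 additional charges → +$37,500. Combined base = $177,500.
Offense involved a victim aged 65 or older (+35%): $177,500 × 1.35 = $239,625.
Firearm was used or possessed during the offense (+40%): $239,625 × 1.4 = $335,475.
Defendant is enrolled full-time in school (−20%): $335,475 × 0.8 = $268,380.
$268,380 is at or above the $3,000 minimum.

$268,380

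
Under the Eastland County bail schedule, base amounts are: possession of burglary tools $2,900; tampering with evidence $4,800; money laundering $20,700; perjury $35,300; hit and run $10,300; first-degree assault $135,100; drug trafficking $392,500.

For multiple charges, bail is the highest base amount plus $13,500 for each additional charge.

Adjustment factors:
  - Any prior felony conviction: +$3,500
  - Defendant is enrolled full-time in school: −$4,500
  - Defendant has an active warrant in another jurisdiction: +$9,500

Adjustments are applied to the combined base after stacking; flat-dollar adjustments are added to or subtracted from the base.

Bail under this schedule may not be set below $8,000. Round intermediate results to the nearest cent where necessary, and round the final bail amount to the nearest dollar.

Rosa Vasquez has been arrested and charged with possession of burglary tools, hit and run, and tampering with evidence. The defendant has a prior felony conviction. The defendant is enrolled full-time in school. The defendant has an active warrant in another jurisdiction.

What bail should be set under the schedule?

$45,800

Base amounts from the schedule: possession of burglary tools $2,900; hit and run $10,300; tampering with evidence $4,800.
Stacking rule: highest base plus $13,500 per additional charge. Highest is hit and run at $10,300; 2 additional charges → +$27,000. Combined base = $37,300.
Any prior felony conviction (+$3,500 flat): $37,300 + $3,500 = $40,800.
Defendant is enrolled full-time in school (−$4,500 flat): $40,800 − $4,500 = $36,300.
Defendant has an active warrant in another jurisdiction (+$9,500 flat): $36,300 + $9,500 = $45,800.
$45,800 is at or above the $8,000 minimum.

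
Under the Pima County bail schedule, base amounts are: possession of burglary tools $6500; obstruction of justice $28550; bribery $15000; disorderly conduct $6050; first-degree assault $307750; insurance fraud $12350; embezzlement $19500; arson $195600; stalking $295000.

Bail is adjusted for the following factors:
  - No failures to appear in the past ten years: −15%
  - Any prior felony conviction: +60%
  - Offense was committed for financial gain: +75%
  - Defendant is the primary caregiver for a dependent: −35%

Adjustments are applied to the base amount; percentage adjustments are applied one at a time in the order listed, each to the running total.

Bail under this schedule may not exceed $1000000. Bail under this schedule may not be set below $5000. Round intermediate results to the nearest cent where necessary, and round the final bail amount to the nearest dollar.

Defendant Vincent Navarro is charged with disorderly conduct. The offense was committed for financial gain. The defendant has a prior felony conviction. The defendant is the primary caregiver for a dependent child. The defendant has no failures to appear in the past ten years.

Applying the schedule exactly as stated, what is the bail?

$9359

Base amounts from the schedule: disorderly conduct $6050.
Single charge. Combined base = $6050.
No failures to appear in the past ten years (−15%): $6050 × 0.85 = $5142.50.
Any prior felony conviction (+60%): $5142.50 × 1.6 = $8228.
Offense was committed for financial gain (+75%): $8228 × 1.75 = $14399.
Defendant is the primary caregiver for a dependent (−35%): $14399 × 0.65 = $9359.35.
$9359.35 is within the $1000000 maximum.
$9359.35 is at or above the $5000 minimum.
Rounded to the nearest dollar: $9359.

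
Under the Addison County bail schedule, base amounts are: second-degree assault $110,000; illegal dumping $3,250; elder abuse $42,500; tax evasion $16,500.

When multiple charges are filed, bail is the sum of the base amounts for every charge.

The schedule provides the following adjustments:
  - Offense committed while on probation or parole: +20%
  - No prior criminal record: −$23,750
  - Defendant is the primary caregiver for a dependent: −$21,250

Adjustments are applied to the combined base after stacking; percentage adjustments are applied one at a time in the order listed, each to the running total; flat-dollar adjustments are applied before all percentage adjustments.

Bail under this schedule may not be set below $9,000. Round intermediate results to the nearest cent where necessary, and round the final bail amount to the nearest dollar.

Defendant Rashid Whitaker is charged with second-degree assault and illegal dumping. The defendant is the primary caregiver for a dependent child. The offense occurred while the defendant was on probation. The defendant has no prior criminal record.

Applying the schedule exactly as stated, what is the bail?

Base amounts from the schedule: second-degree assault $110,000; illegal dumping $3,250.
Stacking rule: sum of all bases. $110,000 + $3,250 = $113,250.
No prior criminal record (−$23,750 flat): $113,250 − $23,750 = $89,500.
Defendant is the primary caregiver for a dependent (−$21,250 flat): $89,500 − $21,250 = $68,250.
Offense committed while on probation or parole (+20%): $68,250 × 1.2 = $81,900.
$81,900 is at or above the $9,000 minimum.

$81,900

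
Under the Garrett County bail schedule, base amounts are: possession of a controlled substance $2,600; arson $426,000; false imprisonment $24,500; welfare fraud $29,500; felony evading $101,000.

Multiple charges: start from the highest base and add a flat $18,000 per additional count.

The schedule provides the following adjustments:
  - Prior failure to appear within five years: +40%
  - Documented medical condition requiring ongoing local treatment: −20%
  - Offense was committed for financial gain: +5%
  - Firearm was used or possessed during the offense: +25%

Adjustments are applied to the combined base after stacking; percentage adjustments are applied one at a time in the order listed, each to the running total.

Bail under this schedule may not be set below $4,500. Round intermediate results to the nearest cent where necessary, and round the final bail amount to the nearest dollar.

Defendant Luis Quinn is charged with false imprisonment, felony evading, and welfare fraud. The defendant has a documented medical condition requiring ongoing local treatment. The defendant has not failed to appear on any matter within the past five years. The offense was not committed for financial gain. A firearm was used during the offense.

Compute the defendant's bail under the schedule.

$137,000

Base amounts from the schedule: false imprisonment $24,500; felony evading $101,000; welfare fraud $29,500.
Stacking rule: highest base plus $18,000 per additional charge. Highest is felony evading at $101,000; 2 additional charges → +$36,000. Combined base = $137,000.
Documented medical condition requiring ongoing local treatment (−20%): $137,000 × 0.8 = $109,600.
Firearm was used or possessed during the offense (+25%): $109,600 × 1.25 = $137,000.
$137,000 is at or above the $4,500 minimum.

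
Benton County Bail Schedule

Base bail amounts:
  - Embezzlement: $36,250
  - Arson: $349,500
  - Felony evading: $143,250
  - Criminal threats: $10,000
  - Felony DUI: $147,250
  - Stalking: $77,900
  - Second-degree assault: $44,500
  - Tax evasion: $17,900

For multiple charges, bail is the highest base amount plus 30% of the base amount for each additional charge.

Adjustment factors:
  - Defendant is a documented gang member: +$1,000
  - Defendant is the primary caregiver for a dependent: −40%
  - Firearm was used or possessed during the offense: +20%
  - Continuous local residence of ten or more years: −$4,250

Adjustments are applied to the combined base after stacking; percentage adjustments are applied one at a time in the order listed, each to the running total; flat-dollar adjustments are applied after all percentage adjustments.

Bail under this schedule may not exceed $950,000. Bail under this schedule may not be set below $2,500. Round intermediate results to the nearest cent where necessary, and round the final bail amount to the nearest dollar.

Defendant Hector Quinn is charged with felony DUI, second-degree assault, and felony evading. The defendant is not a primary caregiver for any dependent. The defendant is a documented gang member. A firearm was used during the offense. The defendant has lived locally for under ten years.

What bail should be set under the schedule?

Base amounts from the schedule: felony DUI $147,250; second-degree assault $44,500; felony evading $143,250.
Stacking rule: highest base plus 30% of each additional charge. Highest is felony DUI at $147,250. Additional: $44,500 × 30% = $13,350; $143,250 × 30% = $42,975. Combined base = $147,250 + $56,325 = $203,575.
Firearm was used or possessed during the offense (+20%): $203,575 × 1.2 = $244,290.
Defendant is a documented gang member (+$1,000 flat): $244,290 + $1,000 = $245,290.
$245,290 is within the $950,000 maximum.
$245,290 is at or above the $2,500 minimum.

$245,290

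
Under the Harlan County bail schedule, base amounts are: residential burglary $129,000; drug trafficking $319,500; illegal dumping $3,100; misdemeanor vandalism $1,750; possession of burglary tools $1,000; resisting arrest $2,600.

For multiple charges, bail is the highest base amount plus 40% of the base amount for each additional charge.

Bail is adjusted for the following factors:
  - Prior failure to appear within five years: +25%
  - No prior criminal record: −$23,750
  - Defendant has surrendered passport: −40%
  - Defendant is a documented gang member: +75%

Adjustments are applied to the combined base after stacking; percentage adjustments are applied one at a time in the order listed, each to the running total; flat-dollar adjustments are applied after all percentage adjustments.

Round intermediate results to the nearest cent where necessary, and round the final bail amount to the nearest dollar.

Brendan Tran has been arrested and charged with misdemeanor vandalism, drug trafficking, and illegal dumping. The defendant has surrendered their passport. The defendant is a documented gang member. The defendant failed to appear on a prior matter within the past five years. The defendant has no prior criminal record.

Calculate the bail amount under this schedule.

Base amounts from the schedule: misdemeanor vandalism $1,750; drug trafficking $319,500; illegal dumping $3,100.
Stacking rule: highest base plus 40% of each additional charge. Highest is drug trafficking at $319,500. Additional: $1,750 × 40% = $700; $3,100 × 40% = $1,240. Combined base = $319,500 + $1,940 = $321,440.
Prior failure to appear within five years (+25%): $321,440 × 1.25 = $401,800.
Defendant has surrendered passport (−40%): $401,800 × 0.6 = $241,080.
Defendant is a documented gang member (+75%): $241,080 × 1.75 = $421,890.
No prior criminal record (−$23,750 flat): $421,890 − $23,750 = $398,140.

$398,140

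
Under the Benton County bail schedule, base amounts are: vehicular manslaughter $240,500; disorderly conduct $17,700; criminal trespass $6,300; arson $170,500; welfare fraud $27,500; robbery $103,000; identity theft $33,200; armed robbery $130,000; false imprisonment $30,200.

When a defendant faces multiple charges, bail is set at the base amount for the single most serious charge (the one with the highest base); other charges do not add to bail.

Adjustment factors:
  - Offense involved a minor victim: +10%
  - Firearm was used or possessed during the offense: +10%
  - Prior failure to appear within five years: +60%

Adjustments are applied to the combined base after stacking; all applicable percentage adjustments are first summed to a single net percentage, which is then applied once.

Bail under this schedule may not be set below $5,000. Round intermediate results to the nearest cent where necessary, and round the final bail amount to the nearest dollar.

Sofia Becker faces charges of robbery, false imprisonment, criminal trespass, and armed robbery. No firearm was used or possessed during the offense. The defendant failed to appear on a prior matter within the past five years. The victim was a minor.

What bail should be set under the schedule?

$221,000

Base amounts from the schedule: robbery $103,000; false imprisonment $30,200; criminal trespass $6,300; armed robbery $130,000.
Stacking rule: use the highest base only. Highest is armed robbery at $130,000. Combined base = $130,000.
Net percentage adjustment: +10% +60% = +70%. $130,000 × 1.7 = $221,000.
$221,000 is at or above the $5,000 minimum.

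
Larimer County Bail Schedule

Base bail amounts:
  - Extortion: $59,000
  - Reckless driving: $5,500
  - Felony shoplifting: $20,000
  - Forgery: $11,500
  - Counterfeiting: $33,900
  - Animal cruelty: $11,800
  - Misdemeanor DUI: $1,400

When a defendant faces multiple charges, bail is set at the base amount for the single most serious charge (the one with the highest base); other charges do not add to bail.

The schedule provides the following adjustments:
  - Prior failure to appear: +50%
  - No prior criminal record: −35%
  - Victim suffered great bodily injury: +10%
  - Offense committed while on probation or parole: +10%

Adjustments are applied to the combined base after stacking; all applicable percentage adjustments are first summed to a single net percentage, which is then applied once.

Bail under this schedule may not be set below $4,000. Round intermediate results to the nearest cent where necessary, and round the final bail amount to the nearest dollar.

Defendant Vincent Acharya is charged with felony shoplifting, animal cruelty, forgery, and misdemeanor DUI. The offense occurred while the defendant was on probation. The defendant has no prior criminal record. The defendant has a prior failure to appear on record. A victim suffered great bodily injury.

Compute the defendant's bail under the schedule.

$27,000

Base amounts from the schedule: felony shoplifting $20,000; animal cruelty $11,800; forgery $11,500; misdemeanor DUI $1,400.
Stacking rule: use the highest base only. Highest is felony shoplifting at $20,000. Combined base = $20,000.
Net percentage adjustment: +50% −35% +10% +10% = +35%. $20,000 × 1.35 = $27,000.
$27,000 is at or above the $4,000 minimum.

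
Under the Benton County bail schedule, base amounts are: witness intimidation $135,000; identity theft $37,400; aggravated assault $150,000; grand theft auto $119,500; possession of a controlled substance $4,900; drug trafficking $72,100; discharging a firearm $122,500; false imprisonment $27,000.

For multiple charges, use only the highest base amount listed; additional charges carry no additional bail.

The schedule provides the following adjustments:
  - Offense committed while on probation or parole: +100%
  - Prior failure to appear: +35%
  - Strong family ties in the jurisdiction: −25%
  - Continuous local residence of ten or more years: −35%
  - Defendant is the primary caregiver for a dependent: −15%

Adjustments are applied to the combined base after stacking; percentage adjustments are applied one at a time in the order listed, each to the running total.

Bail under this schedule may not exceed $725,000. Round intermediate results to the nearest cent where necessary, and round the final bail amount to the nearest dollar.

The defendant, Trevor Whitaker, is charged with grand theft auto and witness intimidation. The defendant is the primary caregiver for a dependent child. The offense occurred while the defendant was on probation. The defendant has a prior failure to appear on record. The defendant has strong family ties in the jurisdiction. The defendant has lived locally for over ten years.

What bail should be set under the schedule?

$151,040

Base amounts from the schedule: grand theft auto $119,500; witness intimidation $135,000.
Stacking rule: use the highest base only. Highest is witness intimidation at $135,000. Combined base = $135,000.
Offense committed while on probation or parole (+100%): $135,000 × 2 = $270,000.
Prior failure to appear (+35%): $270,000 × 1.35 = $364,500.
Strong family ties in the jurisdiction (−25%): $364,500 × 0.75 = $273,375.
Continuous local residence of ten or more years (−35%): $273,375 × 0.65 = $177,693.75.
Defendant is the primary caregiver for a dependent (−15%): $177,693.75 × 0.85 = $151,039.69.
$151,039.69 is within the $725,000 maximum.
Rounded to the nearest dollar: $151,040.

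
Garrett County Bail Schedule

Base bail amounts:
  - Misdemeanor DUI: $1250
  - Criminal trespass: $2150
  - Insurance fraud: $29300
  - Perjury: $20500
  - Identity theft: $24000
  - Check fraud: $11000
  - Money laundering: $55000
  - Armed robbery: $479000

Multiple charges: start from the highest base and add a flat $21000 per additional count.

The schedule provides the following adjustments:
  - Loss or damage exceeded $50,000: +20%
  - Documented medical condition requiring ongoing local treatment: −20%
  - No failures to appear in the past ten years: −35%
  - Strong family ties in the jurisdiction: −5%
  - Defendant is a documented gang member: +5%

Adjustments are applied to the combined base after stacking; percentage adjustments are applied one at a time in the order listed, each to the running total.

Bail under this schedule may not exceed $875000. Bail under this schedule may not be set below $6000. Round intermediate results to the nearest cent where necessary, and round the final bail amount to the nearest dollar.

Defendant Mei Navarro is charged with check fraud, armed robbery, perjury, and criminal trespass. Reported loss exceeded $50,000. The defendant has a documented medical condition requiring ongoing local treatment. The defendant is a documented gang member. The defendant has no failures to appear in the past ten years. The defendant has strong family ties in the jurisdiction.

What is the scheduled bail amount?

$337362

Base amounts from the schedule: check fraud $11000; armed robbery $479000; perjury $20500; criminal trespass $2150.
Stacking rule: highest base plus $21000 per additional charge. Highest is armed robbery at $479000; 3 additional charges → +$63000. Combined base = $542000.
Loss or damage exceeded $50,000 (+20%): $542000 × 1.2 = $650400.
Documented medical condition requiring ongoing local treatment (−20%): $650400 × 0.8 = $520320.
No failures to appear in the past ten years (−35%): $520320 × 0.65 = $338208.
Strong family ties in the jurisdiction (−5%): $338208 × 0.95 = $321297.60.
Defendant is a documented gang member (+5%): $321297.60 × 1.05 = $337362.48.
$337362.48 is within the $875000 maximum.
$337362.48 is at or above the $6000 minimum.
Rounded to the nearest dollar: $337362.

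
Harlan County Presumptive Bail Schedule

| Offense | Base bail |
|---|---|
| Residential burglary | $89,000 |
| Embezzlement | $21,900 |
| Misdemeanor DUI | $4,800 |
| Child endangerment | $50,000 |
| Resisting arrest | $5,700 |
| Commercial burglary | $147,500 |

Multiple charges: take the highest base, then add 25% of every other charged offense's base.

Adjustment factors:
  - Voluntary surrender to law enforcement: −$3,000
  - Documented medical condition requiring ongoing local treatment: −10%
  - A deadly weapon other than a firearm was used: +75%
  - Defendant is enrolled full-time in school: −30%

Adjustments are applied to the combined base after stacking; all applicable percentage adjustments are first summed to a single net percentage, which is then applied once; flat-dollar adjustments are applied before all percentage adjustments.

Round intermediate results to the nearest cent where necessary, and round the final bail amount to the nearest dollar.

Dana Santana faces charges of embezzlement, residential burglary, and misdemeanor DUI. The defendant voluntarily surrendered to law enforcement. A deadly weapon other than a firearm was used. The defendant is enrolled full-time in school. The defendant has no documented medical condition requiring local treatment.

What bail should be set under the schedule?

Base amounts from the schedule: embezzlement $21,900; residential burglary $89,000; misdemeanor DUI $4,800.
Stacking rule: highest base plus 25% of each additional charge. Highest is residential burglary at $89,000. Additional: $21,900 × 25% = $5,475; $4,800 × 25% = $1,200. Combined base = $89,000 + $6,675 = $95,675.
Voluntary surrender to law enforcement (−$3,000 flat): $95,675 − $3,000 = $92,675.
Net percentage adjustment: +75% −30% = +45%. $92,675 × 1.45 = $134,378.75.
Rounded to the nearest dollar: $134,379.

$134,379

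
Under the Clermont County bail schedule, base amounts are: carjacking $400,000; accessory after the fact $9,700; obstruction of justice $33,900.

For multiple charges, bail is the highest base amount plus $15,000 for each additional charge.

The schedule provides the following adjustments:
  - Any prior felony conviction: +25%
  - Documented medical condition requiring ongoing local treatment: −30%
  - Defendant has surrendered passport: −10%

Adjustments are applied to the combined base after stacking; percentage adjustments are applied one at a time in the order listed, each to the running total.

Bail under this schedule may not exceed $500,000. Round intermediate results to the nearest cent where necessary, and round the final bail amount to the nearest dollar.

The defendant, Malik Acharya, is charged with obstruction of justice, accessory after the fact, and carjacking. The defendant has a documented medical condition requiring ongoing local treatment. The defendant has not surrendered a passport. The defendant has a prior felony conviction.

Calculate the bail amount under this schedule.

$376,250

Base amounts from the schedule: obstruction of justice $33,900; accessory after the fact $9,700; carjacking $400,000.
Stacking rule: highest base plus $15,000 per additional charge. Highest is carjacking at $400,000; 2 additional charges → +$30,000. Combined base = $430,000.
Any prior felony conviction (+25%): $430,000 × 1.25 = $537,500.
Documented medical condition requiring ongoing local treatment (−30%): $537,500 × 0.7 = $376,250.
$376,250 is within the $500,000 maximum.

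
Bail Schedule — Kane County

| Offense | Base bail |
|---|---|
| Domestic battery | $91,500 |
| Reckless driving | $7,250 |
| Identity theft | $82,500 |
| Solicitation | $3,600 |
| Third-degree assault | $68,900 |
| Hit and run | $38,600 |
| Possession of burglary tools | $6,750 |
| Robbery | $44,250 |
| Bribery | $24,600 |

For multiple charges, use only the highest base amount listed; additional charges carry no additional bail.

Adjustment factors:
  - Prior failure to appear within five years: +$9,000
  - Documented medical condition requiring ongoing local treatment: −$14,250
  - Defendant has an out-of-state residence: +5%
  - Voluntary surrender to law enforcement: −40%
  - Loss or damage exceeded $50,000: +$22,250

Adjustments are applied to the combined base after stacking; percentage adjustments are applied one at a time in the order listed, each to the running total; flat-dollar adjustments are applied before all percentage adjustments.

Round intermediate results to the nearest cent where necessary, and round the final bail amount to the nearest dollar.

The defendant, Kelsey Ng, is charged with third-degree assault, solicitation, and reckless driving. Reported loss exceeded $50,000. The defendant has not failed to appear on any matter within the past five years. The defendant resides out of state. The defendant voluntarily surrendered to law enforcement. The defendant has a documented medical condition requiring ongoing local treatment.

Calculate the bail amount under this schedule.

Base amounts from the schedule: third-degree assault $68,900; solicitation $3,600; reckless driving $7,250.
Stacking rule: use the highest base only. Highest is third-degree assault at $68,900. Combined base = $68,900.
Documented medical condition requiring ongoing local treatment (−$14,250 flat): $68,900 − $14,250 = $54,650.
Loss or damage exceeded $50,000 (+$22,250 flat): $54,650 + $22,250 = $76,900.
Defendant has an out-of-state residence (+5%): $76,900 × 1.05 = $80,745.
Voluntary surrender to law enforcement (−40%): $80,745 × 0.6 = $48,447.

$48,447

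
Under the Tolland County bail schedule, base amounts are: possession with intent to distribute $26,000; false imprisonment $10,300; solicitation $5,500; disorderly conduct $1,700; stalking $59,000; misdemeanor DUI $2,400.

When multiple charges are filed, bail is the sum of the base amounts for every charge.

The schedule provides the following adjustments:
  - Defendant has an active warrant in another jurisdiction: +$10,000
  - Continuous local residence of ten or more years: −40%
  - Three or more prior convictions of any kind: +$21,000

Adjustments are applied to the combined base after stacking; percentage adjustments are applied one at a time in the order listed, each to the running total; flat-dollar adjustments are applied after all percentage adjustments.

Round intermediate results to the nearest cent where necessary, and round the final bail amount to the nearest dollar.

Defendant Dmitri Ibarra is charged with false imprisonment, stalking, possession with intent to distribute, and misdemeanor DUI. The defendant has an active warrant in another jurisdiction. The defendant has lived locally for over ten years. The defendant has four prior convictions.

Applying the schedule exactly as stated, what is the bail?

Base amounts from the schedule: false imprisonment $10,300; stalking $59,000; possession with intent to distribute $26,000; misdemeanor DUI $2,400.
Stacking rule: sum of all bases. $10,300 + $59,000 + $26,000 + $2,400 = $97,700.
Continuous local residence of ten or more years (−40%): $97,700 × 0.6 = $58,620.
Defendant has an active warrant in another jurisdiction (+$10,000 flat): $58,620 + $10,000 = $68,620.
Three or more prior convictions of any kind (+$21,000 flat): $68,620 + $21,000 = $89,620.

$89,620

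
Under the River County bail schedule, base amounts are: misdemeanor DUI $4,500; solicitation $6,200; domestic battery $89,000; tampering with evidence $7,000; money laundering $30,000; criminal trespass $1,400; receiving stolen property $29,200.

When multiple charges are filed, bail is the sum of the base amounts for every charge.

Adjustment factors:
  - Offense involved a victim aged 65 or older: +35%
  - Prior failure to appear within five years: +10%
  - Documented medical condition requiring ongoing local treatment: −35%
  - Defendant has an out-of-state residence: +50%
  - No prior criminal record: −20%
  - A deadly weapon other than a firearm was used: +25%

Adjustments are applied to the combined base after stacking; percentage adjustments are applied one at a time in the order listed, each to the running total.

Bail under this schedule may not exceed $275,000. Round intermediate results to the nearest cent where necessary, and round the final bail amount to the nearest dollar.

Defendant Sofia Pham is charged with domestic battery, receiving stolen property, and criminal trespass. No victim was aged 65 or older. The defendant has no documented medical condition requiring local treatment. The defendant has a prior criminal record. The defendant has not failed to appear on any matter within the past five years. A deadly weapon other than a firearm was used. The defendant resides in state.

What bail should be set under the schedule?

$149,500

Base amounts from the schedule: domestic battery $89,000; receiving stolen property $29,200; criminal trespass $1,400.
Stacking rule: sum of all bases. $89,000 + $29,200 + $1,400 = $119,600.
A deadly weapon other than a firearm was used (+25%): $119,600 × 1.25 = $149,500.
$149,500 is within the $275,000 maximum.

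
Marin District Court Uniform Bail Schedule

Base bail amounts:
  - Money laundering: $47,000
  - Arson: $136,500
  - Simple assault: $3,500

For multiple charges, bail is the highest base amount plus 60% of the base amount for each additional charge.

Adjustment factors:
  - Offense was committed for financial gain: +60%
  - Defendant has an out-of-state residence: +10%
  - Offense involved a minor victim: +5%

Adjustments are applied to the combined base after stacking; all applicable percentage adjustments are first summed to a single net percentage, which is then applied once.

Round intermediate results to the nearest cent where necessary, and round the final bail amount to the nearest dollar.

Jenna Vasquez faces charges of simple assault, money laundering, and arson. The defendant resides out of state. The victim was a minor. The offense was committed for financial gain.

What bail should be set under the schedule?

Base amounts from the schedule: simple assault $3,500; money laundering $47,000; arson $136,500.
Stacking rule: highest base plus 60% of each additional charge. Highest is arson at $136,500. Additional: $3,500 × 60% = $2,100; $47,000 × 60% = $28,200. Combined base = $136,500 + $30,300 = $166,800.
Net percentage adjustment: +60% +10% +5% = +75%. $166,800 × 1.75 = $291,900.

$291,900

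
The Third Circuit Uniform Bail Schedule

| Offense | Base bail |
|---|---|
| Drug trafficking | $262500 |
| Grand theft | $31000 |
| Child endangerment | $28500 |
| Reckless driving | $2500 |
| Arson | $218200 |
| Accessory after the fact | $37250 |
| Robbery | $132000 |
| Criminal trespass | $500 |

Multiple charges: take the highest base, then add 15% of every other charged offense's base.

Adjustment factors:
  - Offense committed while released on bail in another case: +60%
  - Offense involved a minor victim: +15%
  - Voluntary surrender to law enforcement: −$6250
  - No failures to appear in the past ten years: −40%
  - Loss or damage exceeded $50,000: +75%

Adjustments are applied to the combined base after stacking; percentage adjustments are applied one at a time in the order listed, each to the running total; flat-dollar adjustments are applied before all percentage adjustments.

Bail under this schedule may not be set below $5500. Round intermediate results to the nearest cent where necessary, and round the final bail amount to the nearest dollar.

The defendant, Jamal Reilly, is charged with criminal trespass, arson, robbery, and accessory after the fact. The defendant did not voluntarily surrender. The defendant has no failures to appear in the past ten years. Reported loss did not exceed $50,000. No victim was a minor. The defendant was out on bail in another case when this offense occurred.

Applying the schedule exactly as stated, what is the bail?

Base amounts from the schedule: criminal trespass $500; arson $218200; robbery $132000; accessory after the fact $37250.
Stacking rule: highest base plus 15% of each additional charge. Highest is arson at $218200. Additional: $500 × 15% = $75; $132000 × 15% = $19800; $37250 × 15% = $5587.50. Combined base = $218200 + $25462.50 = $243662.50.
Offense committed while released on bail in another case (+60%): $243662.50 × 1.6 = $389860.
No failures to appear in the past ten years (−40%): $389860 × 0.6 = $233916.
$233916 is at or above the $5500 minimum.

$233916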